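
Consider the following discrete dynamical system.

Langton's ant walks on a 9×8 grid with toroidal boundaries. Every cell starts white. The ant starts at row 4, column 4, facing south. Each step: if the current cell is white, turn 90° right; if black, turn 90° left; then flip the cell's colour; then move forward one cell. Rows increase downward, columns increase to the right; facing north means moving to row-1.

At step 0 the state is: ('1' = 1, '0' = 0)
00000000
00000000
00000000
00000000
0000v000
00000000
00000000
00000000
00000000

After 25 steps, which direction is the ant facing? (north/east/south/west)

west

gen 0: 00000000
00000000
00000000
00000000
0000v000
00000000
00000000
00000000
00000000
gen 1: 00000000
00000000
00000000
00000000
000<1000
00000000
00000000
00000000
00000000
gen 2: 00000000
00000000
00000000
000^0000
00011000
00000000
00000000
00000000
00000000
gen 3: 00000000
00000000
00000000
0001>000
00011000
00000000
00000000
00000000
00000000
gen 4: 00000000
00000000
00000000
00011000
0001v000
00000000
00000000
00000000
00000000
gen 5: 00000000
00000000
00000000
00011000
00010>00
00000000
00000000
00000000
00000000
gen 6: 00000000
00000000
00000000
00011000
00010100
00000v00
00000000
00000000
00000000
gen 7: 00000000
00000000
00000000
00011000
00010100
0000<100
00000000
00000000
00000000
gen 8: 00000000
00000000
00000000
00011000
0001^100
00001100
00000000
00000000
00000000
gen 9: 00000000
00000000
00000000
00011000
00011>00
00001100
00000000
00000000
00000000
gen 10: 00000000
00000000
00000000
00011^00
00011000
00001100
00000000
00000000
00000000
gen 11: 00000000
00000000
00000000
000111>0
00011000
00001100
00000000
00000000
00000000
gen 12: 00000000
00000000
00000000
00011110
000110v0
00001100
00000000
00000000
00000000
gen 13: 00000000
00000000
00000000
00011110
00011<10
00001100
00000000
00000000
00000000
gen 14: 00000000
00000000
00000000
00011^10
00011110
00001100
00000000
00000000
00000000
gen 15: 00000000
00000000
00000000
0001<010
00011110
00001100
00000000
00000000
00000000
gen 16: 00000000
00000000
00000000
00010010
0001v110
00001100
00000000
00000000
00000000
gen 17: 00000000
00000000
00000000
00010010
00010>10
00001100
00000000
00000000
00000000
gen 18: 00000000
00000000
00000000
00010^10
00010010
00001100
00000000
00000000
00000000
gen 19: 00000000
00000000
00000000
000101>0
00010010
00001100
00000000
00000000
00000000
gen 20: 00000000
00000000
000000^0
00010100
00010010
00001100
00000000
00000000
00000000
gen 21: 00000000
00000000
0000001>
00010100
00010010
00001100
00000000
00000000
00000000
gen 22: 00000000
00000000
00000011
0001010v
00010010
00001100
00000000
00000000
00000000
gen 23: 00000000
00000000
00000011
000101<1
00010010
00001100
00000000
00000000
00000000
gen 24: 00000000
00000000
000000^1
00010111
00010010
00001100
00000000
00000000
00000000
gen 25: 00000000
00000000
00000<01
00010111
00010010
00001100
00000000
00000000
00000000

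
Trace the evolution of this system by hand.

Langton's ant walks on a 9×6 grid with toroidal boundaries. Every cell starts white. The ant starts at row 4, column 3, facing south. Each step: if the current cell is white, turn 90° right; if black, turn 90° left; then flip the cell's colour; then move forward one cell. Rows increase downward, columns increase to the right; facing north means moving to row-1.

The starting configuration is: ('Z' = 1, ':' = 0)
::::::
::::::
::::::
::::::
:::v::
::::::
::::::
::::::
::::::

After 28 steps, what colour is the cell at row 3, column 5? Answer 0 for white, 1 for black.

1

gen 0: ::::::
::::::
::::::
::::::
:::v::
::::::
::::::
::::::
::::::
gen 1: ::::::
::::::
::::::
::::::
::<Z::
::::::
::::::
::::::
::::::
gen 2: ::::::
::::::
::::::
::^:::
::ZZ::
::::::
::::::
::::::
::::::
gen 3: ::::::
::::::
::::::
::Z>::
::ZZ::
::::::
::::::
::::::
::::::
gen 4: ::::::
::::::
::::::
::ZZ::
::Zv::
::::::
::::::
::::::
::::::
gen 5: ::::::
::::::
::::::
::ZZ::
::Z:>:
::::::
::::::
::::::
::::::
gen 6: ::::::
::::::
::::::
::ZZ::
::Z:Z:
::::v:
::::::
::::::
::::::
gen 7: ::::::
::::::
::::::
::ZZ::
::Z:Z:
:::<Z:
::::::
::::::
::::::
gen 8: ::::::
::::::
::::::
::ZZ::
::Z^Z:
:::ZZ:
::::::
::::::
::::::
gen 9: ::::::
::::::
::::::
::ZZ::
::ZZ>:
:::ZZ:
::::::
::::::
::::::
gen 10: ::::::
::::::
::::::
::ZZ^:
::ZZ::
:::ZZ:
::::::
::::::
::::::
gen 11: ::::::
::::::
::::::
::ZZZ>
::ZZ::
:::ZZ:
::::::
::::::
::::::
gen 12: ::::::
::::::
::::::
::ZZZZ
::ZZ:v
:::ZZ:
::::::
::::::
::::::
gen 13: ::::::
::::::
::::::
::ZZZZ
::ZZ<Z
:::ZZ:
::::::
::::::
::::::
gen 14: ::::::
::::::
::::::
::ZZ^Z
::ZZZZ
:::ZZ:
::::::
::::::
::::::
gen 15: ::::::
::::::
::::::
::Z<:Z
::ZZZZ
:::ZZ:
::::::
::::::
::::::
gen 16: ::::::
::::::
::::::
::Z::Z
::ZvZZ
:::ZZ:
::::::
::::::
::::::
gen 17: ::::::
::::::
::::::
::Z::Z
::Z:>Z
:::ZZ:
::::::
::::::
::::::
gen 18: ::::::
::::::
::::::
::Z:^Z
::Z::Z
:::ZZ:
::::::
::::::
::::::
gen 19: ::::::
::::::
::::::
::Z:Z>
::Z::Z
:::ZZ:
::::::
::::::
::::::
gen 20: ::::::
::::::
:::::^
::Z:Z:
::Z::Z
:::ZZ:
::::::
::::::
::::::
gen 21: ::::::
::::::
>::::Z
::Z:Z:
::Z::Z
:::ZZ:
::::::
::::::
::::::
gen 22: ::::::
::::::
Z::::Z
v:Z:Z:
::Z::Z
:::ZZ:
::::::
::::::
::::::
gen 23: ::::::
::::::
Z::::Z
Z:Z:Z<
::Z::Z
:::ZZ:
::::::
::::::
::::::
gen 24: ::::::
::::::
Z::::^
Z:Z:ZZ
::Z::Z
:::ZZ:
::::::
::::::
::::::
gen 25: ::::::
::::::
Z:::<:
Z:Z:ZZ
::Z::Z
:::ZZ:
::::::
::::::
::::::
gen 26: ::::::
::::^:
Z:::Z:
Z:Z:ZZ
::Z::Z
:::ZZ:
::::::
::::::
::::::
gen 27: ::::::
::::Z>
Z:::Z:
Z:Z:ZZ
::Z::Z
:::ZZ:
::::::
::::::
::::::
gen 28: ::::::
::::ZZ
Z:::Zv
Z:Z:ZZ
::Z::Z
:::ZZ:
::::::
::::::
::::::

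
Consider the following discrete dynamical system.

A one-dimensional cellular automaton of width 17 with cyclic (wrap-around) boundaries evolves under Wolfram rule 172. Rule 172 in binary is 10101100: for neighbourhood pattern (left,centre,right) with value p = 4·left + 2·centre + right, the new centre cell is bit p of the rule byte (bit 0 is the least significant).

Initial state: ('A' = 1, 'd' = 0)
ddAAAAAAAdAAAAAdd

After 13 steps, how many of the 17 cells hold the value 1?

1

0) ddAAAAAAAdAAAAAdd
1) ddAAAAAAdAAAAAddd
2) ddAAAAAdAAAAAdddd
3) ddAAAAdAAAAAddddd
4) ddAAAdAAAAAdddddd
5) ddAAdAAAAAddddddd
6) ddAdAAAAAdddddddd
7) ddAAAAAAddddddddd
8) ddAAAAAdddddddddd
9) ddAAAAddddddddddd
10) ddAAAdddddddddddd
11) ddAAddddddddddddd
12) ddAdddddddddddddd
13) ddAdddddddddddddd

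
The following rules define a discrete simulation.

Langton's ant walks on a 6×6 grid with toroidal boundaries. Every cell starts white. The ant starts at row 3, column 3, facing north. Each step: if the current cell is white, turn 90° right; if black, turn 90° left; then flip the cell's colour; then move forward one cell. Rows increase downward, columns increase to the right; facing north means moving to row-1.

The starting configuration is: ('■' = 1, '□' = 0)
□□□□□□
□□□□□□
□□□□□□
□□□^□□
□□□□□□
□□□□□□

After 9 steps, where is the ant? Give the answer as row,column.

k=0  □□□□□□
□□□□□□
□□□□□□
□□□^□□
□□□□□□
□□□□□□
k=1  □□□□□□
□□□□□□
□□□□□□
□□□■>□
□□□□□□
□□□□□□
k=2  □□□□□□
□□□□□□
□□□□□□
□□□■■□
□□□□v□
□□□□□□
k=3  □□□□□□
□□□□□□
□□□□□□
□□□■■□
□□□<■□
□□□□□□
k=4  □□□□□□
□□□□□□
□□□□□□
□□□^■□
□□□■■□
□□□□□□
k=5  □□□□□□
□□□□□□
□□□□□□
□□<□■□
□□□■■□
□□□□□□
k=6  □□□□□□
□□□□□□
□□^□□□
□□■□■□
□□□■■□
□□□□□□
k=7  □□□□□□
□□□□□□
□□■>□□
□□■□■□
□□□■■□
□□□□□□
k=8  □□□□□□
□□□□□□
□□■■□□
□□■v■□
□□□■■□
□□□□□□
k=9  □□□□□□
□□□□□□
□□■■□□
□□<■■□
□□□■■□
□□□□□□

3,2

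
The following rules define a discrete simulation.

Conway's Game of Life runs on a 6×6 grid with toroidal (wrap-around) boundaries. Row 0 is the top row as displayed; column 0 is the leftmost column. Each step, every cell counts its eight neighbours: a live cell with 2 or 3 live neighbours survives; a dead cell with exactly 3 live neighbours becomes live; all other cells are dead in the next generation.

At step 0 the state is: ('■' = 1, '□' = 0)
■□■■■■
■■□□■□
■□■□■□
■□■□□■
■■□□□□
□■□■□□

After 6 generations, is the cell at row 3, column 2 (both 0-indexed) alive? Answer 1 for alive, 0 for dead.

0

gen 0: ■□■■■■
■■□□■□
■□■□■□
■□■□□■
■■□□□□
□■□■□□
gen 1: □□□□□□
□□□□□□
□□■□■□
□□■■□□
□□□□□■
□□□■□□
gen 2: □□□□□□
□□□□□□
□□■□□□
□□■■■□
□□■■■□
□□□□□□
gen 3: □□□□□□
□□□□□□
□□■□□□
□■□□■□
□□■□■□
□□□■□□
gen 4: □□□□□□
□□□□□□
□□□□□□
□■■□□□
□□■□■□
□□□■□□
gen 5: □□□□□□
□□□□□□
□□□□□□
□■■■□□
□■■□□□
□□□■□□
gen 6: □□□□□□
□□□□□□
□□■□□□
□■□■□□
□■□□□□
□□■□□□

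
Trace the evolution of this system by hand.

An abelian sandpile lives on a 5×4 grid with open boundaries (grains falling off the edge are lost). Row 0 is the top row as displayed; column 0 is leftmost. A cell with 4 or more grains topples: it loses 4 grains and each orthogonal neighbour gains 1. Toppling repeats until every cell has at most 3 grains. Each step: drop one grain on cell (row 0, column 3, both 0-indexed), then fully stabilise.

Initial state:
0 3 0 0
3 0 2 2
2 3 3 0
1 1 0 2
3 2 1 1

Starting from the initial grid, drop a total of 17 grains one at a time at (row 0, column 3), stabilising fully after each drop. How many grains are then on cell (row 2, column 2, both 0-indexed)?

[0] 0 3 0 0
3 0 2 2
2 3 3 0
1 1 0 2
3 2 1 1
[1] 0 3 0 1
3 0 2 2
2 3 3 0
1 1 0 2
3 2 1 1
[2] 0 3 0 2
3 0 2 2
2 3 3 0
1 1 0 2
3 2 1 1
[3] 0 3 0 3
3 0 2 2
2 3 3 0
1 1 0 2
3 2 1 1
[4] 0 3 1 0
3 0 2 3
2 3 3 0
1 1 0 2
3 2 1 1
[5] 0 3 1 1
3 0 2 3
2 3 3 0
1 1 0 2
3 2 1 1
[6] 0 3 1 2
3 0 2 3
2 3 3 0
1 1 0 2
3 2 1 1
[7] 0 3 1 3
3 0 2 3
2 3 3 0
1 1 0 2
3 2 1 1
[8] 0 3 2 1
3 0 3 0
2 3 3 1
1 1 0 2
3 2 1 1
[9] 0 3 2 2
3 0 3 0
2 3 3 1
1 1 0 2
3 2 1 1
[10] 0 3 2 3
3 0 3 0
2 3 3 1
1 1 0 2
3 2 1 1
[11] 0 3 3 0
3 0 3 1
2 3 3 1
1 1 0 2
3 2 1 1
[12] 0 3 3 1
3 0 3 1
2 3 3 1
1 1 0 2
3 2 1 1
[13] 0 3 3 2
3 0 3 1
2 3 3 1
1 1 0 2
3 2 1 1
[14] 0 3 3 3
3 0 3 1
2 3 3 1
1 1 0 2
3 2 1 1
[15] 1 0 2 1
3 3 1 3
3 0 1 2
1 2 1 2
3 2 1 1
[16] 1 0 2 2
3 3 1 3
3 0 1 2
1 2 1 2
3 2 1 1
[17] 1 0 2 3
3 3 1 3
3 0 1 2
1 2 1 2
3 2 1 1

1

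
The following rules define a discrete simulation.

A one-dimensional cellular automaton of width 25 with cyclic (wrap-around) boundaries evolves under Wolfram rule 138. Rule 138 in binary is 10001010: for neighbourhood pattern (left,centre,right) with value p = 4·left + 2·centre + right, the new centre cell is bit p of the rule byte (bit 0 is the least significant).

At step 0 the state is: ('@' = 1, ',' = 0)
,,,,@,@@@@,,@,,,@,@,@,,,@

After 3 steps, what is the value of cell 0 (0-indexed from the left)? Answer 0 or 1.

0

0) ,,,,@,@@@@,,@,,,@,@,@,,,@
1) ,,,@,,@@@,,@,,,@,,,,,,,@,
2) ,,@,,@@@,,@,,,@,,,,,,,@,,
3) ,@,,@@@,,@,,,@,,,,,,,@,,,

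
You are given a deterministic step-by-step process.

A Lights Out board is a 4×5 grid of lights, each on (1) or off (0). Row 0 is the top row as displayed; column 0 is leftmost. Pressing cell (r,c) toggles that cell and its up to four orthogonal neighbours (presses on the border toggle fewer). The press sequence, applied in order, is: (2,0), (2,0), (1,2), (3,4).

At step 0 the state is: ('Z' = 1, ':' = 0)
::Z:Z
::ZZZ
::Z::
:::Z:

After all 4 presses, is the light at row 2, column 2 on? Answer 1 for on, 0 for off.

0

step 0: ::Z:Z
::ZZZ
::Z::
:::Z:
step 1: ::Z:Z
Z:ZZZ
ZZZ::
Z::Z:
step 2: ::Z:Z
::ZZZ
::Z::
:::Z:
step 3: ::::Z
:Z::Z
:::::
:::Z:
step 4: ::::Z
:Z::Z
::::Z
::::Z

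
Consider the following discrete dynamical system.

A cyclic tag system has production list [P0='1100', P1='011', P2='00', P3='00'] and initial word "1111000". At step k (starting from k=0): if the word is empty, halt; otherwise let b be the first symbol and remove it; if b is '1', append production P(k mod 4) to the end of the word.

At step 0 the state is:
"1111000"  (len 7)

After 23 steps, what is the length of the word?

15

gen 0: "1111000"  (len 7)
gen 1: "1110001100"  (len 10)
gen 2: "110001100011"  (len 12)
gen 3: "1000110001100"  (len 13)
gen 4: "00011000110000"  (len 14)
gen 5: "0011000110000"  (len 13)
gen 6: "011000110000"  (len 12)
gen 7: "11000110000"  (len 11)
gen 8: "100011000000"  (len 12)
gen 9: "000110000001100"  (len 15)
gen 10: "00110000001100"  (len 14)
gen 11: "0110000001100"  (len 13)
gen 12: "110000001100"  (len 12)
gen 13: "100000011001100"  (len 15)
gen 14: "00000011001100011"  (len 17)
gen 15: "0000011001100011"  (len 16)
gen 16: "000011001100011"  (len 15)
gen 17: "00011001100011"  (len 14)
gen 18: "0011001100011"  (len 13)
gen 19: "011001100011"  (len 12)
gen 20: "11001100011"  (len 11)
gen 21: "10011000111100"  (len 14)
gen 22: "0011000111100011"  (len 16)
gen 23: "011000111100011"  (len 15)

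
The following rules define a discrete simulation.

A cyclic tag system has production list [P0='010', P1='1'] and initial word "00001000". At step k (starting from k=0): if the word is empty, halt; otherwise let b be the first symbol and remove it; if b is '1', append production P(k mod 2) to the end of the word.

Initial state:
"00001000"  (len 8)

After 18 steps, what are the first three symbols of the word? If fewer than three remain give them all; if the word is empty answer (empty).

[0] "00001000"  (len 8)
[1] "0001000"  (len 7)
[2] "001000"  (len 6)
[3] "01000"  (len 5)
[4] "1000"  (len 4)
[5] "000010"  (len 6)
[6] "00010"  (len 5)
[7] "0010"  (len 4)
[8] "010"  (len 3)
[9] "10"  (len 2)
[10] "01"  (len 2)
[11] "1"  (len 1)
[12] "1"  (len 1)
[13] "010"  (len 3)
[14] "10"  (len 2)
[15] "0010"  (len 4)
[16] "010"  (len 3)
[17] "10"  (len 2)
[18] "01"  (len 2)

01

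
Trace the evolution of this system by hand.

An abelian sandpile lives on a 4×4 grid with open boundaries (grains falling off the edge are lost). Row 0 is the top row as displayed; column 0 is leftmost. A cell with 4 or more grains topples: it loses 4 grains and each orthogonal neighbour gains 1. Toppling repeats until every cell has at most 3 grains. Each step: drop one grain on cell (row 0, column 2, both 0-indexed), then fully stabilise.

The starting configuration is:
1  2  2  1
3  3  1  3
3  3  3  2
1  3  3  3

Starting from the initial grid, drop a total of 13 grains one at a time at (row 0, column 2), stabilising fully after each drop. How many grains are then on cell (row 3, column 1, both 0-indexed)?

2

0) 1  2  2  1
3  3  1  3
3  3  3  2
1  3  3  3
1) 1  2  3  1
3  3  1  3
3  3  3  2
1  3  3  3
2) 1  3  0  2
3  3  2  3
3  3  3  2
1  3  3  3
3) 1  3  1  2
3  3  2  3
3  3  3  2
1  3  3  3
4) 1  3  2  2
3  3  2  3
3  3  3  2
1  3  3  3
5) 1  3  3  2
3  3  2  3
3  3  3  2
1  3  3  3
6) 3  1  3  0
1  3  2  2
1  3  3  1
3  1  2  1
7) 3  2  0  1
1  3  3  2
1  3  3  1
3  1  2  1
8) 3  2  1  1
1  3  3  2
1  3  3  1
3  1  2  1
9) 3  2  2  1
1  3  3  2
1  3  3  1
3  1  2  1
10) 3  2  3  1
1  3  3  2
1  3  3  1
3  1  2  1
11) 0  1  2  2
3  2  2  3
2  1  1  2
3  2  3  1
12) 0  1  3  2
3  2  2  3
2  1  1  2
3  2  3  1
13) 0  2  0  3
3  2  3  3
2  1  1  2
3  2  3  1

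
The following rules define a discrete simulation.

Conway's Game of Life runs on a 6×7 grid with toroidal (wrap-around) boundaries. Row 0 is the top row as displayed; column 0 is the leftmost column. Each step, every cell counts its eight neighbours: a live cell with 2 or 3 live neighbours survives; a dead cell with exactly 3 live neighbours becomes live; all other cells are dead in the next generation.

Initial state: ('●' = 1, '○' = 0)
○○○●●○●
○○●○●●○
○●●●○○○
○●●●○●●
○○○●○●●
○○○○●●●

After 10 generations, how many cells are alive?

11

t=0: ○○○●●○●
○○●○●●○
○●●●○○○
○●●●○●●
○○○●○●●
○○○○●●●
t=1: ○○○○○○●
○●○○○●○
●○○○○○●
○●○○○●●
○○○●○○○
●○○○○○○
t=2: ●○○○○○●
○○○○○●○
○●○○○○○
○○○○○●●
●○○○○○●
○○○○○○○
t=3: ○○○○○○●
●○○○○○●
○○○○○●●
○○○○○●●
●○○○○●●
○○○○○○○
t=4: ●○○○○○●
●○○○○○○
○○○○○○○
○○○○●○○
●○○○○●○
●○○○○●○
t=5: ●●○○○○○
●○○○○○●
○○○○○○○
○○○○○○○
○○○○●●○
●●○○○●○
t=6: ○○○○○○○
●●○○○○●
○○○○○○○
○○○○○○○
○○○○●●●
●●○○●●○
t=7: ○○○○○●○
●○○○○○○
●○○○○○○
○○○○○●○
●○○○●○●
●○○○●○○
t=8: ○○○○○○●
○○○○○○●
○○○○○○●
●○○○○●○
●○○○●○●
●○○○●○○
t=9: ●○○○○●●
●○○○○●●
●○○○○●●
●○○○○●○
●●○○●○○
●○○○○○○
t=10: ○●○○○●○
○●○○●○○
○●○○●○○
○○○○●●○
●●○○○○○
○○○○○●○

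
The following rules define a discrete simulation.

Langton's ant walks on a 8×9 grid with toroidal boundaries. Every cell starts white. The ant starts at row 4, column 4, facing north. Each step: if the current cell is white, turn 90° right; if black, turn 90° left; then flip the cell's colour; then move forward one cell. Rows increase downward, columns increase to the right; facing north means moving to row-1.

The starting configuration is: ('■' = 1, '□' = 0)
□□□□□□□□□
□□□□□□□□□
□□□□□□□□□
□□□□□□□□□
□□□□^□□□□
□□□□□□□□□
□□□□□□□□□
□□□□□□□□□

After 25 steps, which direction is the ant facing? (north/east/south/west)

k=0  □□□□□□□□□
□□□□□□□□□
□□□□□□□□□
□□□□□□□□□
□□□□^□□□□
□□□□□□□□□
□□□□□□□□□
□□□□□□□□□
k=1  □□□□□□□□□
□□□□□□□□□
□□□□□□□□□
□□□□□□□□□
□□□□■>□□□
□□□□□□□□□
□□□□□□□□□
□□□□□□□□□
k=2  □□□□□□□□□
□□□□□□□□□
□□□□□□□□□
□□□□□□□□□
□□□□■■□□□
□□□□□v□□□
□□□□□□□□□
□□□□□□□□□
k=3  □□□□□□□□□
□□□□□□□□□
□□□□□□□□□
□□□□□□□□□
□□□□■■□□□
□□□□<■□□□
□□□□□□□□□
□□□□□□□□□
k=4  □□□□□□□□□
□□□□□□□□□
□□□□□□□□□
□□□□□□□□□
□□□□^■□□□
□□□□■■□□□
□□□□□□□□□
□□□□□□□□□
k=5  □□□□□□□□□
□□□□□□□□□
□□□□□□□□□
□□□□□□□□□
□□□<□■□□□
□□□□■■□□□
□□□□□□□□□
□□□□□□□□□
k=6  □□□□□□□□□
□□□□□□□□□
□□□□□□□□□
□□□^□□□□□
□□□■□■□□□
□□□□■■□□□
□□□□□□□□□
□□□□□□□□□
k=7  □□□□□□□□□
□□□□□□□□□
□□□□□□□□□
□□□■>□□□□
□□□■□■□□□
□□□□■■□□□
□□□□□□□□□
□□□□□□□□□
k=8  □□□□□□□□□
□□□□□□□□□
□□□□□□□□□
□□□■■□□□□
□□□■v■□□□
□□□□■■□□□
□□□□□□□□□
□□□□□□□□□
k=9  □□□□□□□□□
□□□□□□□□□
□□□□□□□□□
□□□■■□□□□
□□□<■■□□□
□□□□■■□□□
□□□□□□□□□
□□□□□□□□□
k=10  □□□□□□□□□
□□□□□□□□□
□□□□□□□□□
□□□■■□□□□
□□□□■■□□□
□□□v■■□□□
□□□□□□□□□
□□□□□□□□□
k=11  □□□□□□□□□
□□□□□□□□□
□□□□□□□□□
□□□■■□□□□
□□□□■■□□□
□□<■■■□□□
□□□□□□□□□
□□□□□□□□□
k=12  □□□□□□□□□
□□□□□□□□□
□□□□□□□□□
□□□■■□□□□
□□^□■■□□□
□□■■■■□□□
□□□□□□□□□
□□□□□□□□□
k=13  □□□□□□□□□
□□□□□□□□□
□□□□□□□□□
□□□■■□□□□
□□■>■■□□□
□□■■■■□□□
□□□□□□□□□
□□□□□□□□□
k=14  □□□□□□□□□
□□□□□□□□□
□□□□□□□□□
□□□■■□□□□
□□■■■■□□□
□□■v■■□□□
□□□□□□□□□
□□□□□□□□□
k=15  □□□□□□□□□
□□□□□□□□□
□□□□□□□□□
□□□■■□□□□
□□■■■■□□□
□□■□>■□□□
□□□□□□□□□
□□□□□□□□□
k=16  □□□□□□□□□
□□□□□□□□□
□□□□□□□□□
□□□■■□□□□
□□■■^■□□□
□□■□□■□□□
□□□□□□□□□
□□□□□□□□□
k=17  □□□□□□□□□
□□□□□□□□□
□□□□□□□□□
□□□■■□□□□
□□■<□■□□□
□□■□□■□□□
□□□□□□□□□
□□□□□□□□□
k=18  □□□□□□□□□
□□□□□□□□□
□□□□□□□□□
□□□■■□□□□
□□■□□■□□□
□□■v□■□□□
□□□□□□□□□
□□□□□□□□□
k=19  □□□□□□□□□
□□□□□□□□□
□□□□□□□□□
□□□■■□□□□
□□■□□■□□□
□□<■□■□□□
□□□□□□□□□
□□□□□□□□□
k=20  □□□□□□□□□
□□□□□□□□□
□□□□□□□□□
□□□■■□□□□
□□■□□■□□□
□□□■□■□□□
□□v□□□□□□
□□□□□□□□□
k=21  □□□□□□□□□
□□□□□□□□□
□□□□□□□□□
□□□■■□□□□
□□■□□■□□□
□□□■□■□□□
□<■□□□□□□
□□□□□□□□□
k=22  □□□□□□□□□
□□□□□□□□□
□□□□□□□□□
□□□■■□□□□
□□■□□■□□□
□^□■□■□□□
□■■□□□□□□
□□□□□□□□□
k=23  □□□□□□□□□
□□□□□□□□□
□□□□□□□□□
□□□■■□□□□
□□■□□■□□□
□■>■□■□□□
□■■□□□□□□
□□□□□□□□□
k=24  □□□□□□□□□
□□□□□□□□□
□□□□□□□□□
□□□■■□□□□
□□■□□■□□□
□■■■□■□□□
□■v□□□□□□
□□□□□□□□□
k=25  □□□□□□□□□
□□□□□□□□□
□□□□□□□□□
□□□■■□□□□
□□■□□■□□□
□■■■□■□□□
□■□>□□□□□
□□□□□□□□□

east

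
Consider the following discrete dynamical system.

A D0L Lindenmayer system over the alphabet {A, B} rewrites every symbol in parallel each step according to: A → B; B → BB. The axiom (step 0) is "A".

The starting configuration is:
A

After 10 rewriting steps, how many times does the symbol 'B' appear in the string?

[0] A
[1] B
[2] BB
[3] BBBB
[4] BBBBBBBB
[5] BBBBBBBBBBBBBBBB
[6] BBBBBBBBBBBBBBBBBBBBBBBBBBBBBBBB
[7] BBBBBBBBBBBBBBBBBBBBBBBBBBBBBBBBBBBBBBBBBBBBBBBBBBBBBBBBBBBBBBBB
[8] BBBBBBBBBBBBBBBBBBBBBBBBBBBBBBBBBBBBBBBBBBBBBBBBBBBBBBBBBB…BBBBBBBBBBBBBBBBBBBBBBBBBBBBBBBBBBBBBBBBBBBBBBBBBBBBBBBBBB  (len 128)
[9] BBBBBBBBBBBBBBBBBBBBBBBBBBBBBBBBBBBBBBBBBBBBBBBBBBBBBBBBBB…BBBBBBBBBBBBBBBBBBBBBBBBBBBBBBBBBBBBBBBBBBBBBBBBBBBBBBBBBB  (len 256)
[10] BBBBBBBBBBBBBBBBBBBBBBBBBBBBBBBBBBBBBBBBBBBBBBBBBBBBBBBBBB…BBBBBBBBBBBBBBBBBBBBBBBBBBBBBBBBBBBBBBBBBBBBBBBBBBBBBBBBBB  (len 512)

512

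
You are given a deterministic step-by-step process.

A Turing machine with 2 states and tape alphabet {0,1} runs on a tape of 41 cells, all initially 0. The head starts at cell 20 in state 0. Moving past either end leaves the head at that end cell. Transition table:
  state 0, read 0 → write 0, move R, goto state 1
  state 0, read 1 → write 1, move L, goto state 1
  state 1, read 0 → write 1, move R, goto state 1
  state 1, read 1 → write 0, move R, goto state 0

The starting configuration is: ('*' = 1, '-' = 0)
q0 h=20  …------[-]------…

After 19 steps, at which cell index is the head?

39

k=0  q0 h=20  …------[-]------…
k=1  q1 h=21  …------[-]------…
k=2  q1 h=22  …-----*[-]------…
k=3  q1 h=23  …----**[-]------…
k=4  q1 h=24  …---***[-]------…
k=5  q1 h=25  …--****[-]------…
k=6  q1 h=26  …-*****[-]------…
k=7  q1 h=27  …******[-]------…
k=8  q1 h=28  …******[-]------…
k=9  q1 h=29  …******[-]------…
k=10  q1 h=30  …******[-]------…
k=11  q1 h=31  …******[-]------…
k=12  q1 h=32  …******[-]------…
k=13  q1 h=33  …******[-]------…
k=14  q1 h=34  …******[-]------|
k=15  q1 h=35  …******[-]-----|
k=16  q1 h=36  …******[-]----|
k=17  q1 h=37  …******[-]---|
k=18  q1 h=38  …******[-]--|
k=19  q1 h=39  …******[-]-|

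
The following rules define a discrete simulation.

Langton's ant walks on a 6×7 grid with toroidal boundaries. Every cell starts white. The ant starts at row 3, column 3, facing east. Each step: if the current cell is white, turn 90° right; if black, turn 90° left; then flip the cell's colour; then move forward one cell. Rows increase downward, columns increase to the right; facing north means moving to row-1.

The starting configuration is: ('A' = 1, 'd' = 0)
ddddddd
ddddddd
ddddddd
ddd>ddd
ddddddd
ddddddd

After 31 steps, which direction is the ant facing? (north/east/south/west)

gen 0: ddddddd
ddddddd
ddddddd
ddd>ddd
ddddddd
ddddddd
gen 1: ddddddd
ddddddd
ddddddd
dddAddd
dddvddd
ddddddd
gen 2: ddddddd
ddddddd
ddddddd
dddAddd
dd<Addd
ddddddd
gen 3: ddddddd
ddddddd
ddddddd
dd^Addd
ddAAddd
ddddddd
gen 4: ddddddd
ddddddd
ddddddd
ddA>ddd
ddAAddd
ddddddd
gen 5: ddddddd
ddddddd
ddd^ddd
ddAdddd
ddAAddd
ddddddd
gen 6: ddddddd
ddddddd
dddA>dd
ddAdddd
ddAAddd
ddddddd
gen 7: ddddddd
ddddddd
dddAAdd
ddAdvdd
ddAAddd
ddddddd
gen 8: ddddddd
ddddddd
dddAAdd
ddA<Add
ddAAddd
ddddddd
gen 9: ddddddd
ddddddd
ddd^Add
ddAAAdd
ddAAddd
ddddddd
gen 10: ddddddd
ddddddd
dd<dAdd
ddAAAdd
ddAAddd
ddddddd
gen 11: ddddddd
dd^dddd
ddAdAdd
ddAAAdd
ddAAddd
ddddddd
gen 12: ddddddd
ddA>ddd
ddAdAdd
ddAAAdd
ddAAddd
ddddddd
gen 13: ddddddd
ddAAddd
ddAvAdd
ddAAAdd
ddAAddd
ddddddd
gen 14: ddddddd
ddAAddd
dd<AAdd
ddAAAdd
ddAAddd
ddddddd
gen 15: ddddddd
ddAAddd
dddAAdd
ddvAAdd
ddAAddd
ddddddd
gen 16: ddddddd
ddAAddd
dddAAdd
ddd>Add
ddAAddd
ddddddd
gen 17: ddddddd
ddAAddd
ddd^Add
ddddAdd
ddAAddd
ddddddd
gen 18: ddddddd
ddAAddd
dd<dAdd
ddddAdd
ddAAddd
ddddddd
gen 19: ddddddd
dd^Addd
ddAdAdd
ddddAdd
ddAAddd
ddddddd
gen 20: ddddddd
d<dAddd
ddAdAdd
ddddAdd
ddAAddd
ddddddd
gen 21: d^ddddd
dAdAddd
ddAdAdd
ddddAdd
ddAAddd
ddddddd
gen 22: dA>dddd
dAdAddd
ddAdAdd
ddddAdd
ddAAddd
ddddddd
gen 23: dAAdddd
dAvAddd
ddAdAdd
ddddAdd
ddAAddd
ddddddd
gen 24: dAAdddd
d<AAddd
ddAdAdd
ddddAdd
ddAAddd
ddddddd
gen 25: dAAdddd
ddAAddd
dvAdAdd
ddddAdd
ddAAddd
ddddddd
gen 26: dAAdddd
ddAAddd
<AAdAdd
ddddAdd
ddAAddd
ddddddd
gen 27: dAAdddd
^dAAddd
AAAdAdd
ddddAdd
ddAAddd
ddddddd
gen 28: dAAdddd
A>AAddd
AAAdAdd
ddddAdd
ddAAddd
ddddddd
gen 29: dAAdddd
AAAAddd
AvAdAdd
ddddAdd
ddAAddd
ddddddd
gen 30: dAAdddd
AAAAddd
Ad>dAdd
ddddAdd
ddAAddd
ddddddd
gen 31: dAAdddd
AA^Addd
AdddAdd
ddddAdd
ddAAddd
ddddddd

north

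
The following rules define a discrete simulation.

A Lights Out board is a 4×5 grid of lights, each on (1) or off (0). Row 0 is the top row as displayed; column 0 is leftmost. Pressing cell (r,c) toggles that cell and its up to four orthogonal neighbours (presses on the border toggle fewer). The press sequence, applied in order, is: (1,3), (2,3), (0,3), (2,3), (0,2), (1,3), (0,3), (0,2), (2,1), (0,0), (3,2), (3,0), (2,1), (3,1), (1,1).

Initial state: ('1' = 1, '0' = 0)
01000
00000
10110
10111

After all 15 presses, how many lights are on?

k=0  01000
00000
10110
10111
k=1  01010
00111
10100
10111
k=2  01010
00101
10011
10101
k=3  01101
00111
10011
10101
k=4  01101
00101
10100
10111
k=5  00011
00001
10100
10111
k=6  00001
00110
10110
10111
k=7  00110
00100
10110
10111
k=8  01000
00000
10110
10111
k=9  01000
01000
01010
11111
k=10  10000
11000
01010
11111
k=11  10000
11000
01110
10001
k=12  10000
11000
11110
01001
k=13  10000
10000
00010
00001
k=14  10000
10000
01010
11101
k=15  11000
01100
00010
11101

9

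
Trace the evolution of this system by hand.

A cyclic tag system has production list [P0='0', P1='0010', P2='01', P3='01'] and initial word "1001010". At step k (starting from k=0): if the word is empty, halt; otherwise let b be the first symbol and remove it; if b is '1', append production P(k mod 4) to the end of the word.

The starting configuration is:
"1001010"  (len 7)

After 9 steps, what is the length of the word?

5

gen 0: "1001010"  (len 7)
gen 1: "0010100"  (len 7)
gen 2: "010100"  (len 6)
gen 3: "10100"  (len 5)
gen 4: "010001"  (len 6)
gen 5: "10001"  (len 5)
gen 6: "00010010"  (len 8)
gen 7: "0010010"  (len 7)
gen 8: "010010"  (len 6)
gen 9: "10010"  (len 5)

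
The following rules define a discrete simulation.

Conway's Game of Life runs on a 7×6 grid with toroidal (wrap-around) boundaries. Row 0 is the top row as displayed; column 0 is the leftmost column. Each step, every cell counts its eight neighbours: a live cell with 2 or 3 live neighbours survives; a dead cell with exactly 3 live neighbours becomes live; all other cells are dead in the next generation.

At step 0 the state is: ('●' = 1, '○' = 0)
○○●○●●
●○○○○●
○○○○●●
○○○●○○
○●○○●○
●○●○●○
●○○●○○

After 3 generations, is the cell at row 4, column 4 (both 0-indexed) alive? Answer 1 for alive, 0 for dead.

step 0: ○○●○●●
●○○○○●
○○○○●●
○○○●○○
○●○○●○
●○●○●○
●○○●○○
step 1: ○●○●●○
●○○●○○
●○○○●●
○○○●○●
○●●○●●
●○●○●○
●○●○○○
step 2: ●●○●●●
●●●●○○
●○○●○○
○●●●○○
○●●○○○
●○●○●○
●○●○●○
step 3: ○○○○○○
○○○○○○
●○○○●○
●○○●○○
●○○○○○
●○●○○○
○○●○○○

0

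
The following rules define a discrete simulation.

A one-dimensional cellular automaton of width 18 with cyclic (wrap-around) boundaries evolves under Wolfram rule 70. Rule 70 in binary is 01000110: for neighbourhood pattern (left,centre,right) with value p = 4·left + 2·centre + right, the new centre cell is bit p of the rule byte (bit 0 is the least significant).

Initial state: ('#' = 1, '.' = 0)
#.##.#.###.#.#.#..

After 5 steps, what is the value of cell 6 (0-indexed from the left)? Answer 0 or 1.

0

gen 0: #.##.#.###.#.#.#..
gen 1: #..#.#...#.#.#.#.#
gen 2: #.##.#..##.#.#.#..
gen 3: #..#.#.#.#.#.#.#.#
gen 4: #.##.#.#.#.#.#.#..
gen 5: #..#.#.#.#.#.#.#.#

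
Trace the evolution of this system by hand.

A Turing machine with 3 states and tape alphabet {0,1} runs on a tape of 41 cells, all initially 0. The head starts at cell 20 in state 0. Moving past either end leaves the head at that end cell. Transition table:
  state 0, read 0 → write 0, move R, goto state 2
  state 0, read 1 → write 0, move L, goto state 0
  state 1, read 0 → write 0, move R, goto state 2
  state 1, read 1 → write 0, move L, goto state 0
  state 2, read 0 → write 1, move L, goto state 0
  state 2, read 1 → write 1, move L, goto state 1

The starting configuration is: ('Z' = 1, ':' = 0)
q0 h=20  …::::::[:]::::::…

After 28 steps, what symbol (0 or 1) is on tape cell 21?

k=0  q0 h=20  …::::::[:]::::::…
k=1  q2 h=21  …::::::[:]::::::…
k=2  q0 h=20  …::::::[:]Z:::::…
k=3  q2 h=21  …::::::[Z]::::::…
k=4  q1 h=20  …::::::[:]Z:::::…
k=5  q2 h=21  …::::::[Z]::::::…
k=6  q1 h=20  …::::::[:]Z:::::…
k=7  q2 h=21  …::::::[Z]::::::…
k=8  q1 h=20  …::::::[:]Z:::::…
k=9  q2 h=21  …::::::[Z]::::::…
k=10  q1 h=20  …::::::[:]Z:::::…
k=11  q2 h=21  …::::::[Z]::::::…
k=12  q1 h=20  …::::::[:]Z:::::…
k=13  q2 h=21  …::::::[Z]::::::…
k=14  q1 h=20  …::::::[:]Z:::::…
k=15  q2 h=21  …::::::[Z]::::::…
k=16  q1 h=20  …::::::[:]Z:::::…
k=17  q2 h=21  …::::::[Z]::::::…
k=18  q1 h=20  …::::::[:]Z:::::…
k=19  q2 h=21  …::::::[Z]::::::…
k=20  q1 h=20  …::::::[:]Z:::::…
k=21  q2 h=21  …::::::[Z]::::::…
k=22  q1 h=20  …::::::[:]Z:::::…
k=23  q2 h=21  …::::::[Z]::::::…
k=24  q1 h=20  …::::::[:]Z:::::…
k=25  q2 h=21  …::::::[Z]::::::…
k=26  q1 h=20  …::::::[:]Z:::::…
k=27  q2 h=21  …::::::[Z]::::::…
k=28  q1 h=20  …::::::[:]Z:::::…

1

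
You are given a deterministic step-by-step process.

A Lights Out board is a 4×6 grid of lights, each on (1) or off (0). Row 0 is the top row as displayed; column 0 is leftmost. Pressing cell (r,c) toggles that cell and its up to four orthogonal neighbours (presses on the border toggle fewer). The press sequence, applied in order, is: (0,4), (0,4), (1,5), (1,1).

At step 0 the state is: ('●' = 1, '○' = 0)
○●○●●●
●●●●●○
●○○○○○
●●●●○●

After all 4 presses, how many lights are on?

gen 0: ○●○●●●
●●●●●○
●○○○○○
●●●●○●
gen 1: ○●○○○○
●●●●○○
●○○○○○
●●●●○●
gen 2: ○●○●●●
●●●●●○
●○○○○○
●●●●○●
gen 3: ○●○●●○
●●●●○●
●○○○○●
●●●●○●
gen 4: ○○○●●○
○○○●○●
●●○○○●
●●●●○●

12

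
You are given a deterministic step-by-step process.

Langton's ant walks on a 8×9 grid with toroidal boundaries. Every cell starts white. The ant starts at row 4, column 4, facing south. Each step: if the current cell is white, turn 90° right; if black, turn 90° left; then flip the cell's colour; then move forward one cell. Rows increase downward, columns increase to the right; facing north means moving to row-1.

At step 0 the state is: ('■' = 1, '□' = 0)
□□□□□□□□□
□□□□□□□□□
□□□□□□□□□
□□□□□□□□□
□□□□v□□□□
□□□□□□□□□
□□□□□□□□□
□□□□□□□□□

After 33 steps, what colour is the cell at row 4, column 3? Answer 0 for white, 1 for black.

1

k=0  □□□□□□□□□
□□□□□□□□□
□□□□□□□□□
□□□□□□□□□
□□□□v□□□□
□□□□□□□□□
□□□□□□□□□
□□□□□□□□□
k=1  □□□□□□□□□
□□□□□□□□□
□□□□□□□□□
□□□□□□□□□
□□□<■□□□□
□□□□□□□□□
□□□□□□□□□
□□□□□□□□□
k=2  □□□□□□□□□
□□□□□□□□□
□□□□□□□□□
□□□^□□□□□
□□□■■□□□□
□□□□□□□□□
□□□□□□□□□
□□□□□□□□□
k=3  □□□□□□□□□
□□□□□□□□□
□□□□□□□□□
□□□■>□□□□
□□□■■□□□□
□□□□□□□□□
□□□□□□□□□
□□□□□□□□□
k=4  □□□□□□□□□
□□□□□□□□□
□□□□□□□□□
□□□■■□□□□
□□□■v□□□□
□□□□□□□□□
□□□□□□□□□
□□□□□□□□□
k=5  □□□□□□□□□
□□□□□□□□□
□□□□□□□□□
□□□■■□□□□
□□□■□>□□□
□□□□□□□□□
□□□□□□□□□
□□□□□□□□□
k=6  □□□□□□□□□
□□□□□□□□□
□□□□□□□□□
□□□■■□□□□
□□□■□■□□□
□□□□□v□□□
□□□□□□□□□
□□□□□□□□□
k=7  □□□□□□□□□
□□□□□□□□□
□□□□□□□□□
□□□■■□□□□
□□□■□■□□□
□□□□<■□□□
□□□□□□□□□
□□□□□□□□□
k=8  □□□□□□□□□
□□□□□□□□□
□□□□□□□□□
□□□■■□□□□
□□□■^■□□□
□□□□■■□□□
□□□□□□□□□
□□□□□□□□□
k=9  □□□□□□□□□
□□□□□□□□□
□□□□□□□□□
□□□■■□□□□
□□□■■>□□□
□□□□■■□□□
□□□□□□□□□
□□□□□□□□□
k=10  □□□□□□□□□
□□□□□□□□□
□□□□□□□□□
□□□■■^□□□
□□□■■□□□□
□□□□■■□□□
□□□□□□□□□
□□□□□□□□□
k=11  □□□□□□□□□
□□□□□□□□□
□□□□□□□□□
□□□■■■>□□
□□□■■□□□□
□□□□■■□□□
□□□□□□□□□
□□□□□□□□□
k=12  □□□□□□□□□
□□□□□□□□□
□□□□□□□□□
□□□■■■■□□
□□□■■□v□□
□□□□■■□□□
□□□□□□□□□
□□□□□□□□□
k=13  □□□□□□□□□
□□□□□□□□□
□□□□□□□□□
□□□■■■■□□
□□□■■<■□□
□□□□■■□□□
□□□□□□□□□
□□□□□□□□□
k=14  □□□□□□□□□
□□□□□□□□□
□□□□□□□□□
□□□■■^■□□
□□□■■■■□□
□□□□■■□□□
□□□□□□□□□
□□□□□□□□□
k=15  □□□□□□□□□
□□□□□□□□□
□□□□□□□□□
□□□■<□■□□
□□□■■■■□□
□□□□■■□□□
□□□□□□□□□
□□□□□□□□□
k=16  □□□□□□□□□
□□□□□□□□□
□□□□□□□□□
□□□■□□■□□
□□□■v■■□□
□□□□■■□□□
□□□□□□□□□
□□□□□□□□□
k=17  □□□□□□□□□
□□□□□□□□□
□□□□□□□□□
□□□■□□■□□
□□□■□>■□□
□□□□■■□□□
□□□□□□□□□
□□□□□□□□□
k=18  □□□□□□□□□
□□□□□□□□□
□□□□□□□□□
□□□■□^■□□
□□□■□□■□□
□□□□■■□□□
□□□□□□□□□
□□□□□□□□□
k=19  □□□□□□□□□
□□□□□□□□□
□□□□□□□□□
□□□■□■>□□
□□□■□□■□□
□□□□■■□□□
□□□□□□□□□
□□□□□□□□□
k=20  □□□□□□□□□
□□□□□□□□□
□□□□□□^□□
□□□■□■□□□
□□□■□□■□□
□□□□■■□□□
□□□□□□□□□
□□□□□□□□□
k=21  □□□□□□□□□
□□□□□□□□□
□□□□□□■>□
□□□■□■□□□
□□□■□□■□□
□□□□■■□□□
□□□□□□□□□
□□□□□□□□□
k=22  □□□□□□□□□
□□□□□□□□□
□□□□□□■■□
□□□■□■□v□
□□□■□□■□□
□□□□■■□□□
□□□□□□□□□
□□□□□□□□□
k=23  □□□□□□□□□
□□□□□□□□□
□□□□□□■■□
□□□■□■<■□
□□□■□□■□□
□□□□■■□□□
□□□□□□□□□
□□□□□□□□□
k=24  □□□□□□□□□
□□□□□□□□□
□□□□□□^■□
□□□■□■■■□
□□□■□□■□□
□□□□■■□□□
□□□□□□□□□
□□□□□□□□□
k=25  □□□□□□□□□
□□□□□□□□□
□□□□□<□■□
□□□■□■■■□
□□□■□□■□□
□□□□■■□□□
□□□□□□□□□
□□□□□□□□□
k=26  □□□□□□□□□
□□□□□^□□□
□□□□□■□■□
□□□■□■■■□
□□□■□□■□□
□□□□■■□□□
□□□□□□□□□
□□□□□□□□□
k=27  □□□□□□□□□
□□□□□■>□□
□□□□□■□■□
□□□■□■■■□
□□□■□□■□□
□□□□■■□□□
□□□□□□□□□
□□□□□□□□□
k=28  □□□□□□□□□
□□□□□■■□□
□□□□□■v■□
□□□■□■■■□
□□□■□□■□□
□□□□■■□□□
□□□□□□□□□
□□□□□□□□□
k=29  □□□□□□□□□
□□□□□■■□□
□□□□□<■■□
□□□■□■■■□
□□□■□□■□□
□□□□■■□□□
□□□□□□□□□
□□□□□□□□□
k=30  □□□□□□□□□
□□□□□■■□□
□□□□□□■■□
□□□■□v■■□
□□□■□□■□□
□□□□■■□□□
□□□□□□□□□
□□□□□□□□□
k=31  □□□□□□□□□
□□□□□■■□□
□□□□□□■■□
□□□■□□>■□
□□□■□□■□□
□□□□■■□□□
□□□□□□□□□
□□□□□□□□□
k=32  □□□□□□□□□
□□□□□■■□□
□□□□□□^■□
□□□■□□□■□
□□□■□□■□□
□□□□■■□□□
□□□□□□□□□
□□□□□□□□□
k=33  □□□□□□□□□
□□□□□■■□□
□□□□□<□■□
□□□■□□□■□
□□□■□□■□□
□□□□■■□□□
□□□□□□□□□
□□□□□□□□□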